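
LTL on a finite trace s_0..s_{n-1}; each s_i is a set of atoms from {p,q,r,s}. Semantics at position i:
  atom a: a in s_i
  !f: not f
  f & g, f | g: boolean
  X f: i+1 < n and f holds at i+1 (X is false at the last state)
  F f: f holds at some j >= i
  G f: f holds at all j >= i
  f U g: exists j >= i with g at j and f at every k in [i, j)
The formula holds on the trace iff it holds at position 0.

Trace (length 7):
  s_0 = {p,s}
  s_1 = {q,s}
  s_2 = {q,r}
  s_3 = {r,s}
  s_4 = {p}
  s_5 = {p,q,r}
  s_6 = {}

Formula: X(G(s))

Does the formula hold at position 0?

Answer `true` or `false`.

Answer: false

Derivation:
s_0={p,s}: X(G(s))=False G(s)=False s=True
s_1={q,s}: X(G(s))=False G(s)=False s=True
s_2={q,r}: X(G(s))=False G(s)=False s=False
s_3={r,s}: X(G(s))=False G(s)=False s=True
s_4={p}: X(G(s))=False G(s)=False s=False
s_5={p,q,r}: X(G(s))=False G(s)=False s=False
s_6={}: X(G(s))=False G(s)=False s=False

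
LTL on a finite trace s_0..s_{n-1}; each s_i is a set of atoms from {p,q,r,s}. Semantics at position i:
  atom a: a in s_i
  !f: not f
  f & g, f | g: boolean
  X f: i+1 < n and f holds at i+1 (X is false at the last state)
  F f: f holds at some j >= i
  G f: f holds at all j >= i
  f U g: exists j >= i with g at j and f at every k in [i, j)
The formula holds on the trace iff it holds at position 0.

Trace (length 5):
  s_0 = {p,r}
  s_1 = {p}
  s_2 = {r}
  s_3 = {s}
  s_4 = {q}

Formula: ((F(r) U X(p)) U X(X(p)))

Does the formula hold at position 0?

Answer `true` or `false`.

s_0={p,r}: ((F(r) U X(p)) U X(X(p)))=False (F(r) U X(p))=True F(r)=True r=True X(p)=True p=True X(X(p))=False
s_1={p}: ((F(r) U X(p)) U X(X(p)))=False (F(r) U X(p))=False F(r)=True r=False X(p)=False p=True X(X(p))=False
s_2={r}: ((F(r) U X(p)) U X(X(p)))=False (F(r) U X(p))=False F(r)=True r=True X(p)=False p=False X(X(p))=False
s_3={s}: ((F(r) U X(p)) U X(X(p)))=False (F(r) U X(p))=False F(r)=False r=False X(p)=False p=False X(X(p))=False
s_4={q}: ((F(r) U X(p)) U X(X(p)))=False (F(r) U X(p))=False F(r)=False r=False X(p)=False p=False X(X(p))=False

Answer: false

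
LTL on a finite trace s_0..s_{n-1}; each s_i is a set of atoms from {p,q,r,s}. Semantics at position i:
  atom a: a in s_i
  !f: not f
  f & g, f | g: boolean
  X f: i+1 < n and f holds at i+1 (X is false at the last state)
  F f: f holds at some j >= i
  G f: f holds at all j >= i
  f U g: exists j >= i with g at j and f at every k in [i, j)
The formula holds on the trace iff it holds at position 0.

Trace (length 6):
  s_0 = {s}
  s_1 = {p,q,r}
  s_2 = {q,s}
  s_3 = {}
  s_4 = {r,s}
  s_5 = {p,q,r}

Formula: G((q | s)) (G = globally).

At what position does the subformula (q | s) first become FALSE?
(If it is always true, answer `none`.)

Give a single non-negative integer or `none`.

Answer: 3

Derivation:
s_0={s}: (q | s)=True q=False s=True
s_1={p,q,r}: (q | s)=True q=True s=False
s_2={q,s}: (q | s)=True q=True s=True
s_3={}: (q | s)=False q=False s=False
s_4={r,s}: (q | s)=True q=False s=True
s_5={p,q,r}: (q | s)=True q=True s=False
G((q | s)) holds globally = False
First violation at position 3.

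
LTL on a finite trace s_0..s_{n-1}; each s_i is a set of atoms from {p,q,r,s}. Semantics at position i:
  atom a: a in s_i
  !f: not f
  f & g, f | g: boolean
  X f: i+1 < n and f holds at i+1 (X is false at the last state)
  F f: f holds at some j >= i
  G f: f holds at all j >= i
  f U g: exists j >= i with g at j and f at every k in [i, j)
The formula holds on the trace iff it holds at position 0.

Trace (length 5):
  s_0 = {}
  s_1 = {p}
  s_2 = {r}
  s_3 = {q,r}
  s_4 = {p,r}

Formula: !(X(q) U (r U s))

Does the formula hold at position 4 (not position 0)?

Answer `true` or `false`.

s_0={}: !(X(q) U (r U s))=True (X(q) U (r U s))=False X(q)=False q=False (r U s)=False r=False s=False
s_1={p}: !(X(q) U (r U s))=True (X(q) U (r U s))=False X(q)=False q=False (r U s)=False r=False s=False
s_2={r}: !(X(q) U (r U s))=True (X(q) U (r U s))=False X(q)=True q=False (r U s)=False r=True s=False
s_3={q,r}: !(X(q) U (r U s))=True (X(q) U (r U s))=False X(q)=False q=True (r U s)=False r=True s=False
s_4={p,r}: !(X(q) U (r U s))=True (X(q) U (r U s))=False X(q)=False q=False (r U s)=False r=True s=False
Evaluating at position 4: result = True

Answer: true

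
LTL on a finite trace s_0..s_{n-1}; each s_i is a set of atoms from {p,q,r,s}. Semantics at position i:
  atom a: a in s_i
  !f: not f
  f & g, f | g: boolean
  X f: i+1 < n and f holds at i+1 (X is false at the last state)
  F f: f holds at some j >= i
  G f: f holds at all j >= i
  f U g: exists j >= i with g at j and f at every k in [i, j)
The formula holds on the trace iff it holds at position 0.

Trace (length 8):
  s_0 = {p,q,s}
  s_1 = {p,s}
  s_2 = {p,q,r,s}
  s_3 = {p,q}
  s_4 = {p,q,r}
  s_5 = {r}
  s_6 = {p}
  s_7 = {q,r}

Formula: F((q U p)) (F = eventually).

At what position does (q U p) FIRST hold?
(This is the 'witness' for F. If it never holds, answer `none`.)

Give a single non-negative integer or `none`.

Answer: 0

Derivation:
s_0={p,q,s}: (q U p)=True q=True p=True
s_1={p,s}: (q U p)=True q=False p=True
s_2={p,q,r,s}: (q U p)=True q=True p=True
s_3={p,q}: (q U p)=True q=True p=True
s_4={p,q,r}: (q U p)=True q=True p=True
s_5={r}: (q U p)=False q=False p=False
s_6={p}: (q U p)=True q=False p=True
s_7={q,r}: (q U p)=False q=True p=False
F((q U p)) holds; first witness at position 0.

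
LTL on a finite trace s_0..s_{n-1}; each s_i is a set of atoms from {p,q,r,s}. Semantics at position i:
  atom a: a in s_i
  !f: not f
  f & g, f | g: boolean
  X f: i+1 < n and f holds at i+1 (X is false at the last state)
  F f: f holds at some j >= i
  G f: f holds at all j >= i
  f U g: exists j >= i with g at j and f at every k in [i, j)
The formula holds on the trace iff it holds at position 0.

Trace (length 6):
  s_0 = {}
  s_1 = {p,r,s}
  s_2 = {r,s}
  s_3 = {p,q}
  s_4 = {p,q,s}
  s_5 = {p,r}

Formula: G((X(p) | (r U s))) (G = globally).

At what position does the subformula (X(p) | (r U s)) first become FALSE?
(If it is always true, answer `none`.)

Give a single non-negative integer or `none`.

s_0={}: (X(p) | (r U s))=True X(p)=True p=False (r U s)=False r=False s=False
s_1={p,r,s}: (X(p) | (r U s))=True X(p)=False p=True (r U s)=True r=True s=True
s_2={r,s}: (X(p) | (r U s))=True X(p)=True p=False (r U s)=True r=True s=True
s_3={p,q}: (X(p) | (r U s))=True X(p)=True p=True (r U s)=False r=False s=False
s_4={p,q,s}: (X(p) | (r U s))=True X(p)=True p=True (r U s)=True r=False s=True
s_5={p,r}: (X(p) | (r U s))=False X(p)=False p=True (r U s)=False r=True s=False
G((X(p) | (r U s))) holds globally = False
First violation at position 5.

Answer: 5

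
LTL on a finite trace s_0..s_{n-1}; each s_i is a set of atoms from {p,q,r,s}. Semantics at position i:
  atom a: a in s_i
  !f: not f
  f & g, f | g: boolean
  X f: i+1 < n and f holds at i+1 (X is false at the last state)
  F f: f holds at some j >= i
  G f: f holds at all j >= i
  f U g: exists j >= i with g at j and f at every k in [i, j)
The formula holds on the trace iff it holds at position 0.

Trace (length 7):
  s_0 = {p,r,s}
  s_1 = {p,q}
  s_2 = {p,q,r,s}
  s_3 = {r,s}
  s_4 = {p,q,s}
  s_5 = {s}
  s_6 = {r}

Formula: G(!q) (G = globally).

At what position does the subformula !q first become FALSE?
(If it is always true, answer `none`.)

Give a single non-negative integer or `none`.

s_0={p,r,s}: !q=True q=False
s_1={p,q}: !q=False q=True
s_2={p,q,r,s}: !q=False q=True
s_3={r,s}: !q=True q=False
s_4={p,q,s}: !q=False q=True
s_5={s}: !q=True q=False
s_6={r}: !q=True q=False
G(!q) holds globally = False
First violation at position 1.

Answer: 1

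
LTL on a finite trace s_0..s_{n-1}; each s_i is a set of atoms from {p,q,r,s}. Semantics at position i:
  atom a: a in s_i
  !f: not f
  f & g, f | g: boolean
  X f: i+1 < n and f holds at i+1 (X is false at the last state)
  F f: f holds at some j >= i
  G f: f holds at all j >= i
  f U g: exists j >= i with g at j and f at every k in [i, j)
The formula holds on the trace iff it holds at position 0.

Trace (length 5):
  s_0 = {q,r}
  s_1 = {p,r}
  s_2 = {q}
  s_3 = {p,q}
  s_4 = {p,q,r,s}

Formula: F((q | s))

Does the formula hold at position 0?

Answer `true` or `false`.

s_0={q,r}: F((q | s))=True (q | s)=True q=True s=False
s_1={p,r}: F((q | s))=True (q | s)=False q=False s=False
s_2={q}: F((q | s))=True (q | s)=True q=True s=False
s_3={p,q}: F((q | s))=True (q | s)=True q=True s=False
s_4={p,q,r,s}: F((q | s))=True (q | s)=True q=True s=True

Answer: true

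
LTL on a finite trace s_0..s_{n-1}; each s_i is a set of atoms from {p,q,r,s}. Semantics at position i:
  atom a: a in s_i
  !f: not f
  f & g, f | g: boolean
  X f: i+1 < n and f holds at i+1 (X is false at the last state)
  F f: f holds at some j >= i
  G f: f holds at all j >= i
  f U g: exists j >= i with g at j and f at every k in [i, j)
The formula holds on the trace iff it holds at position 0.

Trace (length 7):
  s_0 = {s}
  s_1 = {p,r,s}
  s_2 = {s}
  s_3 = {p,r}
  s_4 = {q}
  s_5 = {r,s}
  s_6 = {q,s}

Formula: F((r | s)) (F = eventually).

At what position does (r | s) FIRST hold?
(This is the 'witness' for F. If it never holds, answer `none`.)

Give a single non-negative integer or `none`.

Answer: 0

Derivation:
s_0={s}: (r | s)=True r=False s=True
s_1={p,r,s}: (r | s)=True r=True s=True
s_2={s}: (r | s)=True r=False s=True
s_3={p,r}: (r | s)=True r=True s=False
s_4={q}: (r | s)=False r=False s=False
s_5={r,s}: (r | s)=True r=True s=True
s_6={q,s}: (r | s)=True r=False s=True
F((r | s)) holds; first witness at position 0.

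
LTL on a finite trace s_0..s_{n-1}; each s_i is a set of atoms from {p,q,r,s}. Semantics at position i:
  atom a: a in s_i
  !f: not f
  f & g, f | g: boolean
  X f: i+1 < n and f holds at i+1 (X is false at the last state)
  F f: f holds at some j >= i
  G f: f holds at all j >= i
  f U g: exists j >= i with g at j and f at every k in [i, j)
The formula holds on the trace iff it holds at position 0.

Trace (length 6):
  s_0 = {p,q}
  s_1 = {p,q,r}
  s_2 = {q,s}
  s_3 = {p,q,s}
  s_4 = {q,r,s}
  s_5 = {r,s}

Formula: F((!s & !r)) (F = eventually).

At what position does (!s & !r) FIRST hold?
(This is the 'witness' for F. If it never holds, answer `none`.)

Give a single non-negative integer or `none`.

Answer: 0

Derivation:
s_0={p,q}: (!s & !r)=True !s=True s=False !r=True r=False
s_1={p,q,r}: (!s & !r)=False !s=True s=False !r=False r=True
s_2={q,s}: (!s & !r)=False !s=False s=True !r=True r=False
s_3={p,q,s}: (!s & !r)=False !s=False s=True !r=True r=False
s_4={q,r,s}: (!s & !r)=False !s=False s=True !r=False r=True
s_5={r,s}: (!s & !r)=False !s=False s=True !r=False r=True
F((!s & !r)) holds; first witness at position 0.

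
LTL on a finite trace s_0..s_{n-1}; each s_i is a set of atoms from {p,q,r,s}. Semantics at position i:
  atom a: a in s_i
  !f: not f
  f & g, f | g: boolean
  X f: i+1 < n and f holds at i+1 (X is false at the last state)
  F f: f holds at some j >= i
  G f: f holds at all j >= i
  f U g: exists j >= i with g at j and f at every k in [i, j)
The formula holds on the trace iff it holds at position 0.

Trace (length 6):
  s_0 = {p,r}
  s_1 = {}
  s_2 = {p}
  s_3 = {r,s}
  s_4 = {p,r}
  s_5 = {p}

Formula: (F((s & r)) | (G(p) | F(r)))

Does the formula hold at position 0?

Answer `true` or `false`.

s_0={p,r}: (F((s & r)) | (G(p) | F(r)))=True F((s & r))=True (s & r)=False s=False r=True (G(p) | F(r))=True G(p)=False p=True F(r)=True
s_1={}: (F((s & r)) | (G(p) | F(r)))=True F((s & r))=True (s & r)=False s=False r=False (G(p) | F(r))=True G(p)=False p=False F(r)=True
s_2={p}: (F((s & r)) | (G(p) | F(r)))=True F((s & r))=True (s & r)=False s=False r=False (G(p) | F(r))=True G(p)=False p=True F(r)=True
s_3={r,s}: (F((s & r)) | (G(p) | F(r)))=True F((s & r))=True (s & r)=True s=True r=True (G(p) | F(r))=True G(p)=False p=False F(r)=True
s_4={p,r}: (F((s & r)) | (G(p) | F(r)))=True F((s & r))=False (s & r)=False s=False r=True (G(p) | F(r))=True G(p)=True p=True F(r)=True
s_5={p}: (F((s & r)) | (G(p) | F(r)))=True F((s & r))=False (s & r)=False s=False r=False (G(p) | F(r))=True G(p)=True p=True F(r)=False

Answer: true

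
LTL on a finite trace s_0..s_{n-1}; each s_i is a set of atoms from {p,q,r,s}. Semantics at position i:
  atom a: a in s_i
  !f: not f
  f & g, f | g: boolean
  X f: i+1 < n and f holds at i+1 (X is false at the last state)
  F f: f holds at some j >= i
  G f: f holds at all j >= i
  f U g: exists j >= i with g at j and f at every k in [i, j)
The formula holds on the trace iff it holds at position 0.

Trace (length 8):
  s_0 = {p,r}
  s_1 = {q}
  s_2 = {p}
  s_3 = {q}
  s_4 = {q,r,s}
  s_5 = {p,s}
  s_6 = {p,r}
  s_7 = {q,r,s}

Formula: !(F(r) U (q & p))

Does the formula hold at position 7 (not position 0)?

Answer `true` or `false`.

Answer: true

Derivation:
s_0={p,r}: !(F(r) U (q & p))=True (F(r) U (q & p))=False F(r)=True r=True (q & p)=False q=False p=True
s_1={q}: !(F(r) U (q & p))=True (F(r) U (q & p))=False F(r)=True r=False (q & p)=False q=True p=False
s_2={p}: !(F(r) U (q & p))=True (F(r) U (q & p))=False F(r)=True r=False (q & p)=False q=False p=True
s_3={q}: !(F(r) U (q & p))=True (F(r) U (q & p))=False F(r)=True r=False (q & p)=False q=True p=False
s_4={q,r,s}: !(F(r) U (q & p))=True (F(r) U (q & p))=False F(r)=True r=True (q & p)=False q=True p=False
s_5={p,s}: !(F(r) U (q & p))=True (F(r) U (q & p))=False F(r)=True r=False (q & p)=False q=False p=True
s_6={p,r}: !(F(r) U (q & p))=True (F(r) U (q & p))=False F(r)=True r=True (q & p)=False q=False p=True
s_7={q,r,s}: !(F(r) U (q & p))=True (F(r) U (q & p))=False F(r)=True r=True (q & p)=False q=True p=False
Evaluating at position 7: result = True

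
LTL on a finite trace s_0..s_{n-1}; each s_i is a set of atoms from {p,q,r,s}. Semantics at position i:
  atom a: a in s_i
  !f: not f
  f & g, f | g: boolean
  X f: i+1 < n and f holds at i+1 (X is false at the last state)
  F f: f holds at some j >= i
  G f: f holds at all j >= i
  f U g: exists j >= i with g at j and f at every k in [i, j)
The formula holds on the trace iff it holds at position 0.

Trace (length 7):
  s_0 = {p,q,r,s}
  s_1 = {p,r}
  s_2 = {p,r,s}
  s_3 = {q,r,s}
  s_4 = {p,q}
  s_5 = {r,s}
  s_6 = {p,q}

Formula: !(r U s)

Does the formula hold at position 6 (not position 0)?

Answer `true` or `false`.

s_0={p,q,r,s}: !(r U s)=False (r U s)=True r=True s=True
s_1={p,r}: !(r U s)=False (r U s)=True r=True s=False
s_2={p,r,s}: !(r U s)=False (r U s)=True r=True s=True
s_3={q,r,s}: !(r U s)=False (r U s)=True r=True s=True
s_4={p,q}: !(r U s)=True (r U s)=False r=False s=False
s_5={r,s}: !(r U s)=False (r U s)=True r=True s=True
s_6={p,q}: !(r U s)=True (r U s)=False r=False s=False
Evaluating at position 6: result = True

Answer: true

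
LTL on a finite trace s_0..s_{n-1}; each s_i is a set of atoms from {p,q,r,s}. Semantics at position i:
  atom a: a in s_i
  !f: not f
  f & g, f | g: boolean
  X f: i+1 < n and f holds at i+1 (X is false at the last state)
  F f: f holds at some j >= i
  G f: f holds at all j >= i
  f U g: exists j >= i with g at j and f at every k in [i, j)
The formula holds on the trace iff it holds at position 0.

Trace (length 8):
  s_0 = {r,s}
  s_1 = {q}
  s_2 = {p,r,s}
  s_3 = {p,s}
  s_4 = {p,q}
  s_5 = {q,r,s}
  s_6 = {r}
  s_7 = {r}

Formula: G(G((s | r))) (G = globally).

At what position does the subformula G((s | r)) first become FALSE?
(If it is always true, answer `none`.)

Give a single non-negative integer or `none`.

Answer: 0

Derivation:
s_0={r,s}: G((s | r))=False (s | r)=True s=True r=True
s_1={q}: G((s | r))=False (s | r)=False s=False r=False
s_2={p,r,s}: G((s | r))=False (s | r)=True s=True r=True
s_3={p,s}: G((s | r))=False (s | r)=True s=True r=False
s_4={p,q}: G((s | r))=False (s | r)=False s=False r=False
s_5={q,r,s}: G((s | r))=True (s | r)=True s=True r=True
s_6={r}: G((s | r))=True (s | r)=True s=False r=True
s_7={r}: G((s | r))=True (s | r)=True s=False r=True
G(G((s | r))) holds globally = False
First violation at position 0.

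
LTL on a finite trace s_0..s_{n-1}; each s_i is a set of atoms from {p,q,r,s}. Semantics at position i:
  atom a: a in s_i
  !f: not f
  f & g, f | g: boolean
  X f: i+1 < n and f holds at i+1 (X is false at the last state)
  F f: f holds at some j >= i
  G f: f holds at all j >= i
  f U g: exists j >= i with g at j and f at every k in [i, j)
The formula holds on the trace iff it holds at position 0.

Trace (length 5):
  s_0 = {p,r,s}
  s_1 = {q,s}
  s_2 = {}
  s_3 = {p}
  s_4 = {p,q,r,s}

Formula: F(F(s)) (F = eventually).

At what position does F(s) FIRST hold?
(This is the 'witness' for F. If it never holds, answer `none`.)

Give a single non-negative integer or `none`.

Answer: 0

Derivation:
s_0={p,r,s}: F(s)=True s=True
s_1={q,s}: F(s)=True s=True
s_2={}: F(s)=True s=False
s_3={p}: F(s)=True s=False
s_4={p,q,r,s}: F(s)=True s=True
F(F(s)) holds; first witness at position 0.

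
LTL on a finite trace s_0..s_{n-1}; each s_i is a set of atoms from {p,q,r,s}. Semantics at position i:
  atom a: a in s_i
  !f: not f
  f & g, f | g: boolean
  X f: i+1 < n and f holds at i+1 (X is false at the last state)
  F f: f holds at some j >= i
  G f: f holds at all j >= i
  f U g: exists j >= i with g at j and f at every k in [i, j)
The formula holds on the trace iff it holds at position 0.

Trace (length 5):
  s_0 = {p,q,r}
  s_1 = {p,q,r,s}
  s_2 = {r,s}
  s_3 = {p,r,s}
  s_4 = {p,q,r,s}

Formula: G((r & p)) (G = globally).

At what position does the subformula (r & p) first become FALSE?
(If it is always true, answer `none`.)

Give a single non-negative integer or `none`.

s_0={p,q,r}: (r & p)=True r=True p=True
s_1={p,q,r,s}: (r & p)=True r=True p=True
s_2={r,s}: (r & p)=False r=True p=False
s_3={p,r,s}: (r & p)=True r=True p=True
s_4={p,q,r,s}: (r & p)=True r=True p=True
G((r & p)) holds globally = False
First violation at position 2.

Answer: 2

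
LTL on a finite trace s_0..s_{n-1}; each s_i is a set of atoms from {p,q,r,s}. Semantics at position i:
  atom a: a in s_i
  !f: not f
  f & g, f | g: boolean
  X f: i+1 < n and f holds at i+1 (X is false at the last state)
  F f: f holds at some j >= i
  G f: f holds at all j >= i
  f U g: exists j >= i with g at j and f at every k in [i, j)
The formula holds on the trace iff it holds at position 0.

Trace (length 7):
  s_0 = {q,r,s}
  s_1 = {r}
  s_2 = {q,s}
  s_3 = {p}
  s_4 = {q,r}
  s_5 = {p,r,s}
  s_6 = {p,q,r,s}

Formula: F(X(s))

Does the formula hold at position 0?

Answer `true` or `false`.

s_0={q,r,s}: F(X(s))=True X(s)=False s=True
s_1={r}: F(X(s))=True X(s)=True s=False
s_2={q,s}: F(X(s))=True X(s)=False s=True
s_3={p}: F(X(s))=True X(s)=False s=False
s_4={q,r}: F(X(s))=True X(s)=True s=False
s_5={p,r,s}: F(X(s))=True X(s)=True s=True
s_6={p,q,r,s}: F(X(s))=False X(s)=False s=True

Answer: true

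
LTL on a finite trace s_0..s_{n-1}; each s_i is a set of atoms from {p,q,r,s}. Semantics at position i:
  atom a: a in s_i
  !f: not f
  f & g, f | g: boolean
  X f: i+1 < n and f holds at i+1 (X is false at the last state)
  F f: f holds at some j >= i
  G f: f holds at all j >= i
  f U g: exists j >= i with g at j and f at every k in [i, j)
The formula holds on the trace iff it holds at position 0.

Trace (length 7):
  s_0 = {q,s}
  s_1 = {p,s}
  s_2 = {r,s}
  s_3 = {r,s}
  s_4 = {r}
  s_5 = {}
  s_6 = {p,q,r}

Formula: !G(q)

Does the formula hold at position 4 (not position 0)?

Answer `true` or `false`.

Answer: true

Derivation:
s_0={q,s}: !G(q)=True G(q)=False q=True
s_1={p,s}: !G(q)=True G(q)=False q=False
s_2={r,s}: !G(q)=True G(q)=False q=False
s_3={r,s}: !G(q)=True G(q)=False q=False
s_4={r}: !G(q)=True G(q)=False q=False
s_5={}: !G(q)=True G(q)=False q=False
s_6={p,q,r}: !G(q)=False G(q)=True q=True
Evaluating at position 4: result = True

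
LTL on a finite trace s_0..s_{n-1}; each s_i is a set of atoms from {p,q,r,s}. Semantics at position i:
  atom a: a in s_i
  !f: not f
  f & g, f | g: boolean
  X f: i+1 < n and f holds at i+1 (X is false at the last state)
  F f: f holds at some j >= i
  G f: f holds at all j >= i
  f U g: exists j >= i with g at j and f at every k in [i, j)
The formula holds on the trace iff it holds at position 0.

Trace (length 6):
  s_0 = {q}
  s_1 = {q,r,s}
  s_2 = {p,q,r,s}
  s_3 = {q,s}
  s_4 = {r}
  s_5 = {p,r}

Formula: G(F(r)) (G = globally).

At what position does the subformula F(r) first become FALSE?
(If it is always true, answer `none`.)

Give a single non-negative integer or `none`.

s_0={q}: F(r)=True r=False
s_1={q,r,s}: F(r)=True r=True
s_2={p,q,r,s}: F(r)=True r=True
s_3={q,s}: F(r)=True r=False
s_4={r}: F(r)=True r=True
s_5={p,r}: F(r)=True r=True
G(F(r)) holds globally = True
No violation — formula holds at every position.

Answer: none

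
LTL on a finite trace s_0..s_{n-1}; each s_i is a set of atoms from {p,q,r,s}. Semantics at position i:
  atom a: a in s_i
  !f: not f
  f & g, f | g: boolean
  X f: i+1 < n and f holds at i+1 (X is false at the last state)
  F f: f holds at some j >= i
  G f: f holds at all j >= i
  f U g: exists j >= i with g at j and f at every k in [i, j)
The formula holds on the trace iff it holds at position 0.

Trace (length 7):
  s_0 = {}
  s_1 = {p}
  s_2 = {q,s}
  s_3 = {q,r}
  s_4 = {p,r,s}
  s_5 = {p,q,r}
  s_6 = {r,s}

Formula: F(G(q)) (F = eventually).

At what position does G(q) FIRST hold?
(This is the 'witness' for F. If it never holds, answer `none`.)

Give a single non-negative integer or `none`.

s_0={}: G(q)=False q=False
s_1={p}: G(q)=False q=False
s_2={q,s}: G(q)=False q=True
s_3={q,r}: G(q)=False q=True
s_4={p,r,s}: G(q)=False q=False
s_5={p,q,r}: G(q)=False q=True
s_6={r,s}: G(q)=False q=False
F(G(q)) does not hold (no witness exists).

Answer: none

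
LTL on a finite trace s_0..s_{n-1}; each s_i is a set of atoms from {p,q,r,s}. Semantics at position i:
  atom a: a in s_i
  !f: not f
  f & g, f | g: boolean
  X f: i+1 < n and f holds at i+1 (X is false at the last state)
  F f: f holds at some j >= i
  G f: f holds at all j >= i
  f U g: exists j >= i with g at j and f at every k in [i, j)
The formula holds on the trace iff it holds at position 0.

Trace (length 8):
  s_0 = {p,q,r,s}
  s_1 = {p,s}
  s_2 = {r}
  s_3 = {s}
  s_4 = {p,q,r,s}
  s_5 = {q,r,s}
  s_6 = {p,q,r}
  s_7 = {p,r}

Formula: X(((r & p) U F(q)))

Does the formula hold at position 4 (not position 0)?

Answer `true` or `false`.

Answer: true

Derivation:
s_0={p,q,r,s}: X(((r & p) U F(q)))=True ((r & p) U F(q))=True (r & p)=True r=True p=True F(q)=True q=True
s_1={p,s}: X(((r & p) U F(q)))=True ((r & p) U F(q))=True (r & p)=False r=False p=True F(q)=True q=False
s_2={r}: X(((r & p) U F(q)))=True ((r & p) U F(q))=True (r & p)=False r=True p=False F(q)=True q=False
s_3={s}: X(((r & p) U F(q)))=True ((r & p) U F(q))=True (r & p)=False r=False p=False F(q)=True q=False
s_4={p,q,r,s}: X(((r & p) U F(q)))=True ((r & p) U F(q))=True (r & p)=True r=True p=True F(q)=True q=True
s_5={q,r,s}: X(((r & p) U F(q)))=True ((r & p) U F(q))=True (r & p)=False r=True p=False F(q)=True q=True
s_6={p,q,r}: X(((r & p) U F(q)))=False ((r & p) U F(q))=True (r & p)=True r=True p=True F(q)=True q=True
s_7={p,r}: X(((r & p) U F(q)))=False ((r & p) U F(q))=False (r & p)=True r=True p=True F(q)=False q=False
Evaluating at position 4: result = True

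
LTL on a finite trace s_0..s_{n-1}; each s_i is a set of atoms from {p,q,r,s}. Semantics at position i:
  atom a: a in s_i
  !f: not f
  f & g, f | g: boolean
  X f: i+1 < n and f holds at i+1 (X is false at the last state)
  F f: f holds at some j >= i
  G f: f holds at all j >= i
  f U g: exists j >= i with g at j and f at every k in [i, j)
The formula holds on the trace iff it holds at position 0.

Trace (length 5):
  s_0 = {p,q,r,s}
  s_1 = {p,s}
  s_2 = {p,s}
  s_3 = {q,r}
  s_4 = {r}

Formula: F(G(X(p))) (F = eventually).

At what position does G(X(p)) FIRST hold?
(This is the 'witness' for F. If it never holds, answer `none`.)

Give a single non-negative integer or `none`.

Answer: none

Derivation:
s_0={p,q,r,s}: G(X(p))=False X(p)=True p=True
s_1={p,s}: G(X(p))=False X(p)=True p=True
s_2={p,s}: G(X(p))=False X(p)=False p=True
s_3={q,r}: G(X(p))=False X(p)=False p=False
s_4={r}: G(X(p))=False X(p)=False p=False
F(G(X(p))) does not hold (no witness exists).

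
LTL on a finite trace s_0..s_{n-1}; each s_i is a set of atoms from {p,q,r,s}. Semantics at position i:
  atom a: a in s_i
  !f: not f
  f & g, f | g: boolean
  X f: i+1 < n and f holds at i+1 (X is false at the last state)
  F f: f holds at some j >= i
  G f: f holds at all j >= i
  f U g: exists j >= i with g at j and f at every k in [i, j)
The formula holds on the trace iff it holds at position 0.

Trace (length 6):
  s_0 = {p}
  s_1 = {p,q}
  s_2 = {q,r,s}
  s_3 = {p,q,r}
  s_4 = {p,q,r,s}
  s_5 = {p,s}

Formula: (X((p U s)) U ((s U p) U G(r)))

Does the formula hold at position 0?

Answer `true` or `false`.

Answer: false

Derivation:
s_0={p}: (X((p U s)) U ((s U p) U G(r)))=False X((p U s))=True (p U s)=True p=True s=False ((s U p) U G(r))=False (s U p)=True G(r)=False r=False
s_1={p,q}: (X((p U s)) U ((s U p) U G(r)))=False X((p U s))=True (p U s)=True p=True s=False ((s U p) U G(r))=False (s U p)=True G(r)=False r=False
s_2={q,r,s}: (X((p U s)) U ((s U p) U G(r)))=False X((p U s))=True (p U s)=True p=False s=True ((s U p) U G(r))=False (s U p)=True G(r)=False r=True
s_3={p,q,r}: (X((p U s)) U ((s U p) U G(r)))=False X((p U s))=True (p U s)=True p=True s=False ((s U p) U G(r))=False (s U p)=True G(r)=False r=True
s_4={p,q,r,s}: (X((p U s)) U ((s U p) U G(r)))=False X((p U s))=True (p U s)=True p=True s=True ((s U p) U G(r))=False (s U p)=True G(r)=False r=True
s_5={p,s}: (X((p U s)) U ((s U p) U G(r)))=False X((p U s))=False (p U s)=True p=True s=True ((s U p) U G(r))=False (s U p)=True G(r)=False r=False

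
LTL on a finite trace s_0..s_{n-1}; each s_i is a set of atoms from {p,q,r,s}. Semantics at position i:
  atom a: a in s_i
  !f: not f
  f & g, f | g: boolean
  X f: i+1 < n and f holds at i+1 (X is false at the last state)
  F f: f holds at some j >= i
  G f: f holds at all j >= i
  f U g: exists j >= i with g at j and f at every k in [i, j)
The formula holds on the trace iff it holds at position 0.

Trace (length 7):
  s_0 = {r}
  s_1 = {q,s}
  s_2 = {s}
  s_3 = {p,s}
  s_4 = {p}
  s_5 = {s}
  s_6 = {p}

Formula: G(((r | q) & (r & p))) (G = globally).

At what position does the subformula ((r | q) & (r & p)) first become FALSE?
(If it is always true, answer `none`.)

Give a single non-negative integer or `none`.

Answer: 0

Derivation:
s_0={r}: ((r | q) & (r & p))=False (r | q)=True r=True q=False (r & p)=False p=False
s_1={q,s}: ((r | q) & (r & p))=False (r | q)=True r=False q=True (r & p)=False p=False
s_2={s}: ((r | q) & (r & p))=False (r | q)=False r=False q=False (r & p)=False p=False
s_3={p,s}: ((r | q) & (r & p))=False (r | q)=False r=False q=False (r & p)=False p=True
s_4={p}: ((r | q) & (r & p))=False (r | q)=False r=False q=False (r & p)=False p=True
s_5={s}: ((r | q) & (r & p))=False (r | q)=False r=False q=False (r & p)=False p=False
s_6={p}: ((r | q) & (r & p))=False (r | q)=False r=False q=False (r & p)=False p=True
G(((r | q) & (r & p))) holds globally = False
First violation at position 0.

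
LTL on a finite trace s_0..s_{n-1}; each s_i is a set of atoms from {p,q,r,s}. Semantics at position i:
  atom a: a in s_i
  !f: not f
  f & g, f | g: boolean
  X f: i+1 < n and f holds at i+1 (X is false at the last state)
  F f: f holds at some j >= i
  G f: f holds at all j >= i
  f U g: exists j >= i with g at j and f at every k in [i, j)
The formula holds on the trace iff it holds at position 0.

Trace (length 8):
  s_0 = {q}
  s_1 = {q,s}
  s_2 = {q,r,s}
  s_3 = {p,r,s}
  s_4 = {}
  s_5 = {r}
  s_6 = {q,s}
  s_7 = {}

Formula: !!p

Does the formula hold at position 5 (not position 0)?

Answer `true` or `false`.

s_0={q}: !!p=False !p=True p=False
s_1={q,s}: !!p=False !p=True p=False
s_2={q,r,s}: !!p=False !p=True p=False
s_3={p,r,s}: !!p=True !p=False p=True
s_4={}: !!p=False !p=True p=False
s_5={r}: !!p=False !p=True p=False
s_6={q,s}: !!p=False !p=True p=False
s_7={}: !!p=False !p=True p=False
Evaluating at position 5: result = False

Answer: false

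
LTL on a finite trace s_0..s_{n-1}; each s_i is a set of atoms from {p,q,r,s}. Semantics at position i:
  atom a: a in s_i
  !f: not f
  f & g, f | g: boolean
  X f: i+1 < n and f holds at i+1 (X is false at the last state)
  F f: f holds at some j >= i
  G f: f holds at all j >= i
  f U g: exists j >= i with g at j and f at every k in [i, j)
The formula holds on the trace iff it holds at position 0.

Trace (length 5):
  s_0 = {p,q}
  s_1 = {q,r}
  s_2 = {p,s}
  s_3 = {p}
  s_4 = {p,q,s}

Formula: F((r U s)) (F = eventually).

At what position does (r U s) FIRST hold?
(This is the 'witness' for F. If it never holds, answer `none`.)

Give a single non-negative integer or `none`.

Answer: 1

Derivation:
s_0={p,q}: (r U s)=False r=False s=False
s_1={q,r}: (r U s)=True r=True s=False
s_2={p,s}: (r U s)=True r=False s=True
s_3={p}: (r U s)=False r=False s=False
s_4={p,q,s}: (r U s)=True r=False s=True
F((r U s)) holds; first witness at position 1.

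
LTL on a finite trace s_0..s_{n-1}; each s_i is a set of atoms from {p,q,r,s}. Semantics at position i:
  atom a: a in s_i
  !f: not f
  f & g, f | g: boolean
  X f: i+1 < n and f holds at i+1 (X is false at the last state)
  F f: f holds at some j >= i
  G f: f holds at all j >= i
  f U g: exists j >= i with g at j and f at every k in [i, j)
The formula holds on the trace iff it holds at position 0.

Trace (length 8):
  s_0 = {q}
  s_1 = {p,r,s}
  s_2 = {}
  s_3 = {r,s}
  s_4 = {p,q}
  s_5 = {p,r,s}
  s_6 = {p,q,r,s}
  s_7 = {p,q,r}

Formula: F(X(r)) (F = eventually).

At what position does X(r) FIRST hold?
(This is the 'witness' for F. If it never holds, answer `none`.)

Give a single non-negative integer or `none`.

s_0={q}: X(r)=True r=False
s_1={p,r,s}: X(r)=False r=True
s_2={}: X(r)=True r=False
s_3={r,s}: X(r)=False r=True
s_4={p,q}: X(r)=True r=False
s_5={p,r,s}: X(r)=True r=True
s_6={p,q,r,s}: X(r)=True r=True
s_7={p,q,r}: X(r)=False r=True
F(X(r)) holds; first witness at position 0.

Answer: 0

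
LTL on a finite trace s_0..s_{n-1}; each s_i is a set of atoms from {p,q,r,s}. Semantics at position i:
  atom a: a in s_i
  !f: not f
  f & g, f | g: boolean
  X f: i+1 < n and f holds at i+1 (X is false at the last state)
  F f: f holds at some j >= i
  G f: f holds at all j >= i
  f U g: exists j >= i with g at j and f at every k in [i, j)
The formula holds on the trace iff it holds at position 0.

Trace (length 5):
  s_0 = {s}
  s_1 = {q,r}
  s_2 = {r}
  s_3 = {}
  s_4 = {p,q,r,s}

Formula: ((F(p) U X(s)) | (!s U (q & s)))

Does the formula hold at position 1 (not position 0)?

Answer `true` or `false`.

s_0={s}: ((F(p) U X(s)) | (!s U (q & s)))=True (F(p) U X(s))=True F(p)=True p=False X(s)=False s=True (!s U (q & s))=False !s=False (q & s)=False q=False
s_1={q,r}: ((F(p) U X(s)) | (!s U (q & s)))=True (F(p) U X(s))=True F(p)=True p=False X(s)=False s=False (!s U (q & s))=True !s=True (q & s)=False q=True
s_2={r}: ((F(p) U X(s)) | (!s U (q & s)))=True (F(p) U X(s))=True F(p)=True p=False X(s)=False s=False (!s U (q & s))=True !s=True (q & s)=False q=False
s_3={}: ((F(p) U X(s)) | (!s U (q & s)))=True (F(p) U X(s))=True F(p)=True p=False X(s)=True s=False (!s U (q & s))=True !s=True (q & s)=False q=False
s_4={p,q,r,s}: ((F(p) U X(s)) | (!s U (q & s)))=True (F(p) U X(s))=False F(p)=True p=True X(s)=False s=True (!s U (q & s))=True !s=False (q & s)=True q=True
Evaluating at position 1: result = True

Answer: true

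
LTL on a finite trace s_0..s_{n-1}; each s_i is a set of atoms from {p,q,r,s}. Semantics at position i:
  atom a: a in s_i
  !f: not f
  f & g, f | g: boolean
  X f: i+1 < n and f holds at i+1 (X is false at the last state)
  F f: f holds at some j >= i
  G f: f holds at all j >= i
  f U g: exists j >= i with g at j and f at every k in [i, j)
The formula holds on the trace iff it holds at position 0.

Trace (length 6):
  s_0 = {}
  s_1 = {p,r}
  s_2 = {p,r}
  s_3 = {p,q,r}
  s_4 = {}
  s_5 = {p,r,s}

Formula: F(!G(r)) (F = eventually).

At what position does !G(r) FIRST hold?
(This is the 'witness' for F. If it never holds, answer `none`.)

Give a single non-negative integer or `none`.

Answer: 0

Derivation:
s_0={}: !G(r)=True G(r)=False r=False
s_1={p,r}: !G(r)=True G(r)=False r=True
s_2={p,r}: !G(r)=True G(r)=False r=True
s_3={p,q,r}: !G(r)=True G(r)=False r=True
s_4={}: !G(r)=True G(r)=False r=False
s_5={p,r,s}: !G(r)=False G(r)=True r=True
F(!G(r)) holds; first witness at position 0.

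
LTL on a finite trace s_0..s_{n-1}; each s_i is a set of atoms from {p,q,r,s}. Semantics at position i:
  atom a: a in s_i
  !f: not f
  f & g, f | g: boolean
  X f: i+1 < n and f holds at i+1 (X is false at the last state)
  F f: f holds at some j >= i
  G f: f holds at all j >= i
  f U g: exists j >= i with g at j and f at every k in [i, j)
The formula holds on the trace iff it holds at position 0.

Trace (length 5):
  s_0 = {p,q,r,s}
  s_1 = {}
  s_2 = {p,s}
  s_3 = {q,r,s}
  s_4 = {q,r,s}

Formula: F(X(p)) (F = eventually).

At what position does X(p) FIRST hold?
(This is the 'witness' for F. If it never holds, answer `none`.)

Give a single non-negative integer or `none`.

s_0={p,q,r,s}: X(p)=False p=True
s_1={}: X(p)=True p=False
s_2={p,s}: X(p)=False p=True
s_3={q,r,s}: X(p)=False p=False
s_4={q,r,s}: X(p)=False p=False
F(X(p)) holds; first witness at position 1.

Answer: 1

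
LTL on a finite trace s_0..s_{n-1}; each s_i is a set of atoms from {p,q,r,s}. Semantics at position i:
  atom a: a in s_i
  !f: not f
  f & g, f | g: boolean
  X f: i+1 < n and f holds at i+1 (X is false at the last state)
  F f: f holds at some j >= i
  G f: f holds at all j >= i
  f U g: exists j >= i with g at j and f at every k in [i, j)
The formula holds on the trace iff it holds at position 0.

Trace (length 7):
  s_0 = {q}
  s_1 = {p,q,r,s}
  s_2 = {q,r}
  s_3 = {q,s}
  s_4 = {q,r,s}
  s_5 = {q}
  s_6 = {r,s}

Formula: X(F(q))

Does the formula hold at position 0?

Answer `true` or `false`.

Answer: true

Derivation:
s_0={q}: X(F(q))=True F(q)=True q=True
s_1={p,q,r,s}: X(F(q))=True F(q)=True q=True
s_2={q,r}: X(F(q))=True F(q)=True q=True
s_3={q,s}: X(F(q))=True F(q)=True q=True
s_4={q,r,s}: X(F(q))=True F(q)=True q=True
s_5={q}: X(F(q))=False F(q)=True q=True
s_6={r,s}: X(F(q))=False F(q)=False q=False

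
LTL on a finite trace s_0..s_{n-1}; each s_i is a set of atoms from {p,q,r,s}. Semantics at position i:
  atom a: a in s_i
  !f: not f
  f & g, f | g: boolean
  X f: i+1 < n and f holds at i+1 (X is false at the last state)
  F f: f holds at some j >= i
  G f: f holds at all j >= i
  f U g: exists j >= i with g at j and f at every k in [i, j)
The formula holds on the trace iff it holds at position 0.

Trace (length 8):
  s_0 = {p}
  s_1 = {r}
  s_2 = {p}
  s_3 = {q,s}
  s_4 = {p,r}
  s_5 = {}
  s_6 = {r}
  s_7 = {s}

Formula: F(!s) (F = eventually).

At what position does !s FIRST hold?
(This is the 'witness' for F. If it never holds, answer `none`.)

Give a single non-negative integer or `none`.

s_0={p}: !s=True s=False
s_1={r}: !s=True s=False
s_2={p}: !s=True s=False
s_3={q,s}: !s=False s=True
s_4={p,r}: !s=True s=False
s_5={}: !s=True s=False
s_6={r}: !s=True s=False
s_7={s}: !s=False s=True
F(!s) holds; first witness at position 0.

Answer: 0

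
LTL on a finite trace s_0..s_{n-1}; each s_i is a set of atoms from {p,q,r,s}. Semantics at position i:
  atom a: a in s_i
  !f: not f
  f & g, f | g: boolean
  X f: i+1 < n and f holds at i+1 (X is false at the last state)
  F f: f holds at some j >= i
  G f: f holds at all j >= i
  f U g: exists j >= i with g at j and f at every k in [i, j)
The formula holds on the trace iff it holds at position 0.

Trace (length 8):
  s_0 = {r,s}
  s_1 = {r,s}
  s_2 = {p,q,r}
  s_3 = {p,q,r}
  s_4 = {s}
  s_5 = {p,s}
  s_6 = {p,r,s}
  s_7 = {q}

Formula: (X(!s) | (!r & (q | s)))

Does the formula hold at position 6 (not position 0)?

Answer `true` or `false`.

Answer: true

Derivation:
s_0={r,s}: (X(!s) | (!r & (q | s)))=False X(!s)=False !s=False s=True (!r & (q | s))=False !r=False r=True (q | s)=True q=False
s_1={r,s}: (X(!s) | (!r & (q | s)))=True X(!s)=True !s=False s=True (!r & (q | s))=False !r=False r=True (q | s)=True q=False
s_2={p,q,r}: (X(!s) | (!r & (q | s)))=True X(!s)=True !s=True s=False (!r & (q | s))=False !r=False r=True (q | s)=True q=True
s_3={p,q,r}: (X(!s) | (!r & (q | s)))=False X(!s)=False !s=True s=False (!r & (q | s))=False !r=False r=True (q | s)=True q=True
s_4={s}: (X(!s) | (!r & (q | s)))=True X(!s)=False !s=False s=True (!r & (q | s))=True !r=True r=False (q | s)=True q=False
s_5={p,s}: (X(!s) | (!r & (q | s)))=True X(!s)=False !s=False s=True (!r & (q | s))=True !r=True r=False (q | s)=True q=False
s_6={p,r,s}: (X(!s) | (!r & (q | s)))=True X(!s)=True !s=False s=True (!r & (q | s))=False !r=False r=True (q | s)=True q=False
s_7={q}: (X(!s) | (!r & (q | s)))=True X(!s)=False !s=True s=False (!r & (q | s))=True !r=True r=False (q | s)=True q=True
Evaluating at position 6: result = True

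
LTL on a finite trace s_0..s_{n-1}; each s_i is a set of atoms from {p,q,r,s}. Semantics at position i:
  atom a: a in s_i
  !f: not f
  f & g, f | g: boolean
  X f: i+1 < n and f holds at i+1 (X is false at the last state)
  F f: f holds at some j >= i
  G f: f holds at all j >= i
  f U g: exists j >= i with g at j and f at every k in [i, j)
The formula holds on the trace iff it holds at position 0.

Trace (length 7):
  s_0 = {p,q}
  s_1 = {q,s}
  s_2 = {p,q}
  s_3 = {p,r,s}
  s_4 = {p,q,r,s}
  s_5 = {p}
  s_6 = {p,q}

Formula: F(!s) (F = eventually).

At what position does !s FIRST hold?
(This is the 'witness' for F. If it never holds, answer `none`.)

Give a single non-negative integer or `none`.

s_0={p,q}: !s=True s=False
s_1={q,s}: !s=False s=True
s_2={p,q}: !s=True s=False
s_3={p,r,s}: !s=False s=True
s_4={p,q,r,s}: !s=False s=True
s_5={p}: !s=True s=False
s_6={p,q}: !s=True s=False
F(!s) holds; first witness at position 0.

Answer: 0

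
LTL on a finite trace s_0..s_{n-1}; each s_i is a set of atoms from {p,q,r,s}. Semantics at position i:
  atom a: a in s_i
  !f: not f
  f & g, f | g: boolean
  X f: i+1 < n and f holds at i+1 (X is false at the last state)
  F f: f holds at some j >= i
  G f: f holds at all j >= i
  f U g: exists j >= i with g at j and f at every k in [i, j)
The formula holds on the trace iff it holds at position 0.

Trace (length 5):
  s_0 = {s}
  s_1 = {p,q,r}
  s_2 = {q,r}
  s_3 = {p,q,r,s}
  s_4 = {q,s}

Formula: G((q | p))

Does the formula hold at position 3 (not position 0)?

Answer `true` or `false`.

Answer: true

Derivation:
s_0={s}: G((q | p))=False (q | p)=False q=False p=False
s_1={p,q,r}: G((q | p))=True (q | p)=True q=True p=True
s_2={q,r}: G((q | p))=True (q | p)=True q=True p=False
s_3={p,q,r,s}: G((q | p))=True (q | p)=True q=True p=True
s_4={q,s}: G((q | p))=True (q | p)=True q=True p=False
Evaluating at position 3: result = True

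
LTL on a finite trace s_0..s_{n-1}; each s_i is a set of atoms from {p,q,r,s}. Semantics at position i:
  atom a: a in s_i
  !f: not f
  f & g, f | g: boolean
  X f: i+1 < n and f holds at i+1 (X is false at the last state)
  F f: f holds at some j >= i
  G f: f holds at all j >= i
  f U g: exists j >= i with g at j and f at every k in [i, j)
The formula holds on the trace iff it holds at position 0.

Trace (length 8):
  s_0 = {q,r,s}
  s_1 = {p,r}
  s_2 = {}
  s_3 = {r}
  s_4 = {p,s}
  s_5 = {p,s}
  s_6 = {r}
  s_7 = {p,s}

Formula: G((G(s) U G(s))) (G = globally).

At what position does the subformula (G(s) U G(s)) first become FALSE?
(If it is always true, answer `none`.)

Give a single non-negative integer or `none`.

s_0={q,r,s}: (G(s) U G(s))=False G(s)=False s=True
s_1={p,r}: (G(s) U G(s))=False G(s)=False s=False
s_2={}: (G(s) U G(s))=False G(s)=False s=False
s_3={r}: (G(s) U G(s))=False G(s)=False s=False
s_4={p,s}: (G(s) U G(s))=False G(s)=False s=True
s_5={p,s}: (G(s) U G(s))=False G(s)=False s=True
s_6={r}: (G(s) U G(s))=False G(s)=False s=False
s_7={p,s}: (G(s) U G(s))=True G(s)=True s=True
G((G(s) U G(s))) holds globally = False
First violation at position 0.

Answer: 0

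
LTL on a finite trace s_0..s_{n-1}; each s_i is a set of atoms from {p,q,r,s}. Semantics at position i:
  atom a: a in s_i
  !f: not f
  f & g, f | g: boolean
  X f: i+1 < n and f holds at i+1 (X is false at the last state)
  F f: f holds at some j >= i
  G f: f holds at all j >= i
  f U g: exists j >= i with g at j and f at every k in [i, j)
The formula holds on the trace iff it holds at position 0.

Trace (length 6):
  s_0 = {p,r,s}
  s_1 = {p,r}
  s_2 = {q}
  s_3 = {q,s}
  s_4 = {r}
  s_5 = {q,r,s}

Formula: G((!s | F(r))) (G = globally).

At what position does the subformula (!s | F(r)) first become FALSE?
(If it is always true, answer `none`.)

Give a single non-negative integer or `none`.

s_0={p,r,s}: (!s | F(r))=True !s=False s=True F(r)=True r=True
s_1={p,r}: (!s | F(r))=True !s=True s=False F(r)=True r=True
s_2={q}: (!s | F(r))=True !s=True s=False F(r)=True r=False
s_3={q,s}: (!s | F(r))=True !s=False s=True F(r)=True r=False
s_4={r}: (!s | F(r))=True !s=True s=False F(r)=True r=True
s_5={q,r,s}: (!s | F(r))=True !s=False s=True F(r)=True r=True
G((!s | F(r))) holds globally = True
No violation — formula holds at every position.

Answer: none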